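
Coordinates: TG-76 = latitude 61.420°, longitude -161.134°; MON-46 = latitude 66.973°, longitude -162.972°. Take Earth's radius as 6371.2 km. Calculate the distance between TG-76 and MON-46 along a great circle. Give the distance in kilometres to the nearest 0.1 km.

Δφ = 5.5530°,  Δλ = -1.8380°
a = sin²(Δφ/2) + cos φ₁ cos φ₂ sin²(Δλ/2) = 0.002395
c = 2·arcsin(√a) = 0.097908 rad = 5.6097°
d = R·c = 6371.2 × 0.097908 = 623.8 km

623.8 km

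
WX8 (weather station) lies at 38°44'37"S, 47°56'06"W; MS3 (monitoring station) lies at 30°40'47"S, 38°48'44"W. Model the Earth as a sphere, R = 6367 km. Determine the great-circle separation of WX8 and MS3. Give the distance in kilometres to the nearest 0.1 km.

1222.4 km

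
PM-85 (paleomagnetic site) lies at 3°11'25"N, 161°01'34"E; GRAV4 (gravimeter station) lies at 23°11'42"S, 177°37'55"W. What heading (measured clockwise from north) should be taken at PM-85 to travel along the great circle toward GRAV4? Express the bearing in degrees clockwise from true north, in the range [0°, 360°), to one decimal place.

142.8°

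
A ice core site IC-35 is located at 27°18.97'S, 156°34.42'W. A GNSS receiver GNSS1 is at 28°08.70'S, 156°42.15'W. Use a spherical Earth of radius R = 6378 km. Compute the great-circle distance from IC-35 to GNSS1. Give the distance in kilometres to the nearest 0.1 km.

93.1 km

IC-35: φ = -27.31617°, λ = -156.57367°
GNSS1: φ = -28.14500°, λ = -156.70250°
Δφ = -0.8288°,  Δλ = -0.1288°
a = sin²(Δφ/2) + cos φ₁ cos φ₂ sin²(Δλ/2) = 0.000053
c = 2·arcsin(√a) = 0.014602 rad = 0.8366°
d = R·c = 6378 × 0.014602 = 93.1 km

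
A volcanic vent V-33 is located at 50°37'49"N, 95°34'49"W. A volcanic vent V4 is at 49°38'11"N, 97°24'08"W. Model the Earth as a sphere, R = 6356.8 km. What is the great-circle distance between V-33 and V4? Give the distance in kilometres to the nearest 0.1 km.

V-33: φ = +50.63028°, λ = -95.58028°
V4: φ = +49.63639°, λ = -97.40222°
Δφ = -0.9939°,  Δλ = -1.8219°
a = sin²(Δφ/2) + cos φ₁ cos φ₂ sin²(Δλ/2) = 0.000179
c = 2·arcsin(√a) = 0.026764 rad = 1.5335°
d = R·c = 6356.8 × 0.026764 = 170.1 km

170.1 km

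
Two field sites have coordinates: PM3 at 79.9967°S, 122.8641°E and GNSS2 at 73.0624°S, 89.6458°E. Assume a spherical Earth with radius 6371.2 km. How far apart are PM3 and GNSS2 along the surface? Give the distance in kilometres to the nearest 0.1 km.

1126.3 km

Δφ = 6.9343°,  Δλ = -33.2183°
a = sin²(Δφ/2) + cos φ₁ cos φ₂ sin²(Δλ/2) = 0.007792
c = 2·arcsin(√a) = 0.176776 rad = 10.1285°
d = R·c = 6371.2 × 0.176776 = 1126.3 km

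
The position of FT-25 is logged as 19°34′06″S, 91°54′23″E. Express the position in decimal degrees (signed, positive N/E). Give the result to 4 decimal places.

lat: 19.5683° S → -19.5683°
lon: 91.9064° E → +91.9064°

-19.5683°, +91.9064°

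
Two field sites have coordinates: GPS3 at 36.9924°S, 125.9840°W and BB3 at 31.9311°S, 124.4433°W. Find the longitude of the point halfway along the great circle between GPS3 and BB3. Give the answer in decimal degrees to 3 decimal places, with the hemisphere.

125.190°W

Bx = cos φ₂ cos Δλ = 0.848378,  By = cos φ₂ sin Δλ = 0.022819
φₘ = atan2(sin φ₁ + sin φ₂, √((cos φ₁ + Bx)² + By²)) = -34.46416°
λₘ = λ₁ + atan2(By, cos φ₁ + Bx) = -125.19028°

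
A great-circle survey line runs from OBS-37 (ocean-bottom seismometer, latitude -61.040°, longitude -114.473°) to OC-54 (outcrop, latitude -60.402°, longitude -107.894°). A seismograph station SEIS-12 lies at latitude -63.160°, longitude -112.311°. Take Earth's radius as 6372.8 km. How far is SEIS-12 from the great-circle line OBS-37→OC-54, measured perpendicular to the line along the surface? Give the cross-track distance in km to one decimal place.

δ₁₃ = central angle OBS-37→SEIS-12 = 0.040993 rad  (haversine)
θ₁₃ = bearing OBS-37→SEIS-12 = 155.441°,  θ₁₂ = bearing OBS-37→OC-54 = 81.667°
dₓₜ = R·arcsin(sin δ₁₃ · sin(θ₁₃ − θ₁₂)) = 6372.8·arcsin(0.04098·sin(73.775°)) = 250.827 km
|dₓₜ| = 250.827 km

250.8 km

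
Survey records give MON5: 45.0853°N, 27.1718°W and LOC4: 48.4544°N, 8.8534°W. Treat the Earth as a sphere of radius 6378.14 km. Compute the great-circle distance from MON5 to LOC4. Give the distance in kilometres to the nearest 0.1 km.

1442.3 km

Δφ = 3.3691°,  Δλ = 18.3184°
a = sin²(Δφ/2) + cos φ₁ cos φ₂ sin²(Δλ/2) = 0.012729
c = 2·arcsin(√a) = 0.226127 rad = 12.9561°
d = R·c = 6378.14 × 0.226127 = 1442.3 km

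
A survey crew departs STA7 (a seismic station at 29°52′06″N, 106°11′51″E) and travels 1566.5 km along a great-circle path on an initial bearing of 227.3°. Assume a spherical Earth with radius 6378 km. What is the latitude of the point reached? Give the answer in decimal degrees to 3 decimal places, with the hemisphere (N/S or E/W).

19.881°N

STA7: φ = +29.86833°, λ = +106.19750°
δ = d/R = 1566.5/6378 = 0.245610 rad
φ₂ = arcsin(sin φ₁ cos δ + cos φ₁ sin δ cos θ)
   = arcsin(0.49801·0.96999 + 0.86717·0.24315·-0.67816) = 19.88127°
λ₂ = λ₁ + atan2(sin θ sin δ cos φ₁, cos δ − sin φ₁ sin φ₂) = 95.24365°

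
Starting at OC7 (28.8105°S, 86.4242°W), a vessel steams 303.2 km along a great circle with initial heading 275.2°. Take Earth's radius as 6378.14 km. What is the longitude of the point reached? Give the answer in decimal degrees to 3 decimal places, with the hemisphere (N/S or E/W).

δ = d/R = 303.2/6378.14 = 0.047537 rad
φ₂ = arcsin(sin φ₁ cos δ + cos φ₁ sin δ cos θ)
   = arcsin(-0.48191·0.99887 + 0.87622·0.04752·0.09063) = -28.52852°
λ₂ = λ₁ + atan2(sin θ sin δ cos φ₁, cos δ − sin φ₁ sin φ₂) = -89.51188°

89.512°W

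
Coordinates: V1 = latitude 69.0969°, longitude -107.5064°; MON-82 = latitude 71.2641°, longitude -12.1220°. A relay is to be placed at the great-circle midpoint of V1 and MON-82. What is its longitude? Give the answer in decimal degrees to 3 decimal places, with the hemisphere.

63.114°W

Bx = cos φ₂ cos Δλ = -0.030141,  By = cos φ₂ sin Δλ = 0.319789
φₘ = atan2(sin φ₁ + sin φ₂, √((cos φ₁ + Bx)² + By²)) = 76.34199°
λₘ = λ₁ + atan2(By, cos φ₁ + Bx) = -63.11425°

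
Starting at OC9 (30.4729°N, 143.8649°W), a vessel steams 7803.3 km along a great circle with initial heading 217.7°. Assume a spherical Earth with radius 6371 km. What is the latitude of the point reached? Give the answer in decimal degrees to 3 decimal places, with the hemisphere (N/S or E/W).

28.005°S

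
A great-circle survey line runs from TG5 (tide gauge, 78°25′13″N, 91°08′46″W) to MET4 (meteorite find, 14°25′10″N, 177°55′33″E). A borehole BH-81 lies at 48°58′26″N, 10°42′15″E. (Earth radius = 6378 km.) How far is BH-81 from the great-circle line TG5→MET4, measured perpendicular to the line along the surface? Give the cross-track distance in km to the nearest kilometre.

TG5: φ = +78.42028°, λ = -91.14611°
MET4: φ = +14.41944°, λ = +177.92583°
BH-81: φ = +48.97389°, λ = +10.70417°
δ₁₃ = central angle TG5→BH-81 = 0.778457 rad  (haversine)
θ₁₃ = bearing TG5→BH-81 = 66.189°,  θ₁₂ = bearing TG5→MET4 = 273.861°
dₓₜ = R·arcsin(sin δ₁₃ · sin(θ₁₃ − θ₁₂)) = 6378·arcsin(0.70218·sin(-207.672°)) = 2118.606 km
|dₓₜ| = 2118.606 km

2119 km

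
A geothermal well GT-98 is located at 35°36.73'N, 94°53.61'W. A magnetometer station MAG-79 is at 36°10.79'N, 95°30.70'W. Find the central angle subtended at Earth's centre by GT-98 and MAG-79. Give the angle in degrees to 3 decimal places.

0.757°

GT-98: φ = +35.61217°, λ = -94.89350°
MAG-79: φ = +36.17983°, λ = -95.51167°
Δφ = 0.5677°,  Δλ = -0.6182°
a = sin²(Δφ/2) + cos φ₁ cos φ₂ sin²(Δλ/2) = 0.000044
c = 2·arcsin(√a) = 0.013212 rad = 0.7570°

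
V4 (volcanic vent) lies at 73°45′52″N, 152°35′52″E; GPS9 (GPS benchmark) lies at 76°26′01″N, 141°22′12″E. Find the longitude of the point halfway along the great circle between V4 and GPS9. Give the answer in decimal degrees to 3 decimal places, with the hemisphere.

147.477°E

V4: φ = +73.76444°, λ = +152.59778°
GPS9: φ = +76.43361°, λ = +141.37000°
Bx = cos φ₂ cos Δλ = 0.230082,  By = cos φ₂ sin Δλ = -0.045673
φₘ = atan2(sin φ₁ + sin φ₂, √((cos φ₁ + Bx)² + By²)) = 75.16681°
λₘ = λ₁ + atan2(By, cos φ₁ + Bx) = 147.47696°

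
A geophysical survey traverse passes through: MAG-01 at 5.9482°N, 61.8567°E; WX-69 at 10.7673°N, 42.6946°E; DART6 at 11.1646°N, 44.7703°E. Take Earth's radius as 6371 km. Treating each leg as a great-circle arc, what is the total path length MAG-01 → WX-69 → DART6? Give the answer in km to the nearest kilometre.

MAG-01→WX-69: c = 0.341280 rad, d = 2174.29 km
WX-69→DART6: c = 0.036236 rad, d = 230.86 km
Total = 2174.29 + 230.86 = 2405.15 km

2405 km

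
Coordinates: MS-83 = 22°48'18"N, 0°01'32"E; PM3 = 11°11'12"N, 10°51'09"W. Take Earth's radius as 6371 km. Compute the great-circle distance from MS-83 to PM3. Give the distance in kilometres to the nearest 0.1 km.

1732.3 km

MS-83: φ = +22.80500°, λ = +0.02556°
PM3: φ = +11.18667°, λ = -10.85250°
Δφ = -11.6183°,  Δλ = -10.8781°
a = sin²(Δφ/2) + cos φ₁ cos φ₂ sin²(Δλ/2) = 0.018369
c = 2·arcsin(√a) = 0.271904 rad = 15.5790°
d = R·c = 6371 × 0.271904 = 1732.3 km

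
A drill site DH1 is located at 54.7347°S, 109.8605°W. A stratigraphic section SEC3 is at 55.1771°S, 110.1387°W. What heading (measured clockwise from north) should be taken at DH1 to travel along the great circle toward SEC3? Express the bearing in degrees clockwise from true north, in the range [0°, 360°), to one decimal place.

199.7°

Δλ = -0.2782°
y = sin Δλ · cos φ₂ = -0.002773
x = cos φ₁ sin φ₂ − sin φ₁ cos φ₂ cos Δλ = -0.007727
θ = atan2(y, x) = -160.2599° → 199.7401° (mod 360°)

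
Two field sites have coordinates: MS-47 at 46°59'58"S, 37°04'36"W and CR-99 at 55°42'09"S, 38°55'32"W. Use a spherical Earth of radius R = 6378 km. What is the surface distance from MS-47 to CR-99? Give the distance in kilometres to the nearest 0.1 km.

MS-47: φ = -46.99944°, λ = -37.07667°
CR-99: φ = -55.70250°, λ = -38.92556°
Δφ = -8.7031°,  Δλ = -1.8489°
a = sin²(Δφ/2) + cos φ₁ cos φ₂ sin²(Δλ/2) = 0.005857
c = 2·arcsin(√a) = 0.153214 rad = 8.7785°
d = R·c = 6378 × 0.153214 = 977.2 km

977.2 km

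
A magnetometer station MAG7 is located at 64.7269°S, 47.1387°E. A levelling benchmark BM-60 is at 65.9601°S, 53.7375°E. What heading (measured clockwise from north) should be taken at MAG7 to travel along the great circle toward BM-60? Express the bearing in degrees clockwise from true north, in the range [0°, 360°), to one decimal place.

117.1°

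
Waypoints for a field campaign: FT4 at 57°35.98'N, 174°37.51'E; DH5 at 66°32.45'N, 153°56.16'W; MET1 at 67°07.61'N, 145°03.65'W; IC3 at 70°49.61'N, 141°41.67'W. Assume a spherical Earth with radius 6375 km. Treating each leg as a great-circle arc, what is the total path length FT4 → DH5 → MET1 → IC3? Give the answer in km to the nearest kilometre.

FT4: φ = +57.59967°, λ = +174.62517°
DH5: φ = +66.54083°, λ = -153.93600°
MET1: φ = +67.12683°, λ = -145.06083°
IC3: φ = +70.82683°, λ = -141.69450°
FT4→DH5: c = 0.295922 rad, d = 1886.50 km
DH5→MET1: c = 0.061735 rad, d = 393.56 km
MET1→IC3: c = 0.067905 rad, d = 432.89 km
Total = 1886.50 + 393.56 + 432.89 = 2712.96 km

2713 km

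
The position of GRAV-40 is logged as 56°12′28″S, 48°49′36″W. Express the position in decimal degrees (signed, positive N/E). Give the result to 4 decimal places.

-56.2078°, -48.8267°

lat: 56.2078° S → -56.2078°
lon: 48.8267° W → -48.8267°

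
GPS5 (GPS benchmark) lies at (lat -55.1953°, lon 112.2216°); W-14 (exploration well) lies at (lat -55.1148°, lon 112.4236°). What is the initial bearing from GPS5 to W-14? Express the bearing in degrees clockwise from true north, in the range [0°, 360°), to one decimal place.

55.2°

Δλ = 0.2020°
y = sin Δλ · cos φ₂ = 0.002016
x = cos φ₁ sin φ₂ − sin φ₁ cos φ₂ cos Δλ = 0.001402
θ = atan2(y, x) = 55.1876° → 55.1876° (mod 360°)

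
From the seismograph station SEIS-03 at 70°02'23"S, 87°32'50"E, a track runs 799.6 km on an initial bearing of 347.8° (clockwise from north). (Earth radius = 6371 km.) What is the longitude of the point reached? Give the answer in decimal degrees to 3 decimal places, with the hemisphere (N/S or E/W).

84.210°E

SEIS-03: φ = -70.03972°, λ = +87.54722°
δ = d/R = 799.6/6371 = 0.125506 rad
φ₂ = arcsin(sin φ₁ cos δ + cos φ₁ sin δ cos θ)
   = arcsin(-0.93993·0.99213 + 0.34137·0.12518·0.97742) = -62.97016°
λ₂ = λ₁ + atan2(sin θ sin δ cos φ₁, cos δ − sin φ₁ sin φ₂) = 84.21025°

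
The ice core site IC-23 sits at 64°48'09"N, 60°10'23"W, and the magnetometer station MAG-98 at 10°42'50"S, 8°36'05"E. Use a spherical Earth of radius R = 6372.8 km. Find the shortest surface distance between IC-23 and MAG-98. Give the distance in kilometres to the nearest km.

10117 km

IC-23: φ = +64.80250°, λ = -60.17306°
MAG-98: φ = -10.71389°, λ = +8.60139°
Δφ = -75.5164°,  Δλ = 68.7744°
a = sin²(Δφ/2) + cos φ₁ cos φ₂ sin²(Δλ/2) = 0.508384
c = 2·arcsin(√a) = 1.587564 rad = 90.9607°
d = R·c = 6372.8 × 1.587564 = 10117.2 km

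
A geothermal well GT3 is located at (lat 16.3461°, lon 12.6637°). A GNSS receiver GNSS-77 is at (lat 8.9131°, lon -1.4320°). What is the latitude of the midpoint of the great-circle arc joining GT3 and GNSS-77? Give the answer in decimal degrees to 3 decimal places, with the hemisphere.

12.723°N

Bx = cos φ₂ cos Δλ = 0.958178,  By = cos φ₂ sin Δλ = -0.240601
φₘ = atan2(sin φ₁ + sin φ₂, √((cos φ₁ + Bx)² + By²)) = 12.72262°
λₘ = λ₁ + atan2(By, cos φ₁ + Bx) = 5.51275°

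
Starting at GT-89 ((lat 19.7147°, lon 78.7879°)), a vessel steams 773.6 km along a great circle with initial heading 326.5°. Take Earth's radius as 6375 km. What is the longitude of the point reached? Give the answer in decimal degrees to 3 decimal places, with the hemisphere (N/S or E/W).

δ = d/R = 773.6/6375 = 0.121349 rad
φ₂ = arcsin(sin φ₁ cos δ + cos φ₁ sin δ cos θ)
   = arcsin(0.33734·0.99265 + 0.94138·0.12105·0.83389) = 25.46009°
λ₂ = λ₁ + atan2(sin θ sin δ cos φ₁, cos δ − sin φ₁ sin φ₂) = 74.54418°

74.544°E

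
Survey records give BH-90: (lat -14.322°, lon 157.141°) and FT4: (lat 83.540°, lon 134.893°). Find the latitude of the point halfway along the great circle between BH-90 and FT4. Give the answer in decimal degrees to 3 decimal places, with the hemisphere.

34.796°N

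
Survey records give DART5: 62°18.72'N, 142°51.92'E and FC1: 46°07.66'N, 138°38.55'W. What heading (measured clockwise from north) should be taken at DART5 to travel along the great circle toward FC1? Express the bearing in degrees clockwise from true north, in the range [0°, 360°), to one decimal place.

DART5: φ = +62.31200°, λ = +142.86533°
FC1: φ = +46.12767°, λ = -138.64250°
Δλ = 78.4922°
y = sin Δλ · cos φ₂ = 0.679122
x = cos φ₁ sin φ₂ − sin φ₁ cos φ₂ cos Δλ = 0.212531
θ = atan2(y, x) = 72.6225° → 72.6225° (mod 360°)

72.6°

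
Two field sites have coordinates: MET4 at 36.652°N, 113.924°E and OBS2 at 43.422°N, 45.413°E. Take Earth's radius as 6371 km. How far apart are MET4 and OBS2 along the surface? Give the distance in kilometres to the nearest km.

5716 km

Δφ = 6.7700°,  Δλ = -68.5110°
a = sin²(Δφ/2) + cos φ₁ cos φ₂ sin²(Δλ/2) = 0.188109
c = 2·arcsin(√a) = 0.897224 rad = 51.4071°
d = R·c = 6371 × 0.897224 = 5716.2 km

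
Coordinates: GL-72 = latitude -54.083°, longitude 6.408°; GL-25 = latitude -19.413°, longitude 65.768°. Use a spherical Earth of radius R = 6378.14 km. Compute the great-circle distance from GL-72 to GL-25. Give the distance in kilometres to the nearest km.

Δφ = 34.6700°,  Δλ = 59.3600°
a = sin²(Δφ/2) + cos φ₁ cos φ₂ sin²(Δλ/2) = 0.224427
c = 2·arcsin(√a) = 0.987060 rad = 56.5544°
d = R·c = 6378.14 × 0.987060 = 6295.6 km

6296 km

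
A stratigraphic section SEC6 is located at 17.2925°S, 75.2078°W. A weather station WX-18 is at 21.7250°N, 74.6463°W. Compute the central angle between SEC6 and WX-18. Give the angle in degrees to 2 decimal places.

39.02°

Δφ = 39.0175°,  Δλ = 0.5615°
a = sin²(Δφ/2) + cos φ₁ cos φ₂ sin²(Δλ/2) = 0.111544
c = 2·arcsin(√a) = 0.681051 rad = 39.0214°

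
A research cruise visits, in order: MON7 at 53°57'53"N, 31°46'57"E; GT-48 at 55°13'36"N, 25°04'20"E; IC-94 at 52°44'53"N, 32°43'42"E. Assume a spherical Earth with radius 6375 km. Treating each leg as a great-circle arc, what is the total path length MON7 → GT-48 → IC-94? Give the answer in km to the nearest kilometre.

1026 km

MON7: φ = +53.96472°, λ = +31.78250°
GT-48: φ = +55.22667°, λ = +25.07222°
IC-94: φ = +52.74806°, λ = +32.72833°
MON7→GT-48: c = 0.071302 rad, d = 454.55 km
GT-48→IC-94: c = 0.089619 rad, d = 571.32 km
Total = 454.55 + 571.32 = 1025.88 km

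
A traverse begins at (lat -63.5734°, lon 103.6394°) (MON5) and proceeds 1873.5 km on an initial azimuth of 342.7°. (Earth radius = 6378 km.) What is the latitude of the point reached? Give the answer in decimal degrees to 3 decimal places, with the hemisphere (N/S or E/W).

47.233°S

δ = d/R = 1873.5/6378 = 0.293744 rad
φ₂ = arcsin(sin φ₁ cos δ + cos φ₁ sin δ cos θ)
   = arcsin(-0.89551·0.95717 + 0.44505·0.28954·0.95476) = -47.23274°
λ₂ = λ₁ + atan2(sin θ sin δ cos φ₁, cos δ − sin φ₁ sin φ₂) = 96.35457°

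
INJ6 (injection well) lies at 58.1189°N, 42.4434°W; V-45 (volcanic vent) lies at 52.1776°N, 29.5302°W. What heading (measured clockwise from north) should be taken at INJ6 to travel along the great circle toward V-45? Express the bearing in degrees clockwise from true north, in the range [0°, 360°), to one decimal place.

123.4°

Δλ = 12.9132°
y = sin Δλ · cos φ₂ = 0.137038
x = cos φ₁ sin φ₂ − sin φ₁ cos φ₂ cos Δλ = -0.090341
θ = atan2(y, x) = 123.3943° → 123.3943° (mod 360°)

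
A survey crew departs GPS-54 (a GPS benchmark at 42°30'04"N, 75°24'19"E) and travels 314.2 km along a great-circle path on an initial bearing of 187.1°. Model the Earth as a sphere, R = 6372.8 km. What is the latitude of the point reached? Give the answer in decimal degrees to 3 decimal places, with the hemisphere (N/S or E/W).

39.697°N

GPS-54: φ = +42.50111°, λ = +75.40528°
δ = d/R = 314.2/6372.8 = 0.049303 rad
φ₂ = arcsin(sin φ₁ cos δ + cos φ₁ sin δ cos θ)
   = arcsin(0.67560·0.99878 + 0.73726·0.04928·-0.99233) = 39.69698°
λ₂ = λ₁ + atan2(sin θ sin δ cos φ₁, cos δ − sin φ₁ sin φ₂) = 74.95167°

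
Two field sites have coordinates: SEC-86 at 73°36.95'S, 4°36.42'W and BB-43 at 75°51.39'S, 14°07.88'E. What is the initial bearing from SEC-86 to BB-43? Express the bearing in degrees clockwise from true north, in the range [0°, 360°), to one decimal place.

123.3°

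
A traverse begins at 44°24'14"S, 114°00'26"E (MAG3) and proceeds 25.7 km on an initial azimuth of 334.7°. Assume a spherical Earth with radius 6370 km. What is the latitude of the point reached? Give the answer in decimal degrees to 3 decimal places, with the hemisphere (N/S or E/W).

44.195°S

MAG3: φ = -44.40389°, λ = +114.00722°
δ = d/R = 25.7/6370 = 0.004035 rad
φ₂ = arcsin(sin φ₁ cos δ + cos φ₁ sin δ cos θ)
   = arcsin(-0.69971·0.99999 + 0.71443·0.00403·0.90408) = -44.19482°
λ₂ = λ₁ + atan2(sin θ sin δ cos φ₁, cos δ − sin φ₁ sin φ₂) = 113.86944°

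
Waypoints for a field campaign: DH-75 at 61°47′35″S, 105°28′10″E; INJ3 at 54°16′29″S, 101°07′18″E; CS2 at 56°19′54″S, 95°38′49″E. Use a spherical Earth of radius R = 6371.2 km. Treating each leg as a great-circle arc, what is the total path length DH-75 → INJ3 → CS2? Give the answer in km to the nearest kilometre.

DH-75: φ = -61.79306°, λ = +105.46944°
INJ3: φ = -54.27472°, λ = +101.12167°
CS2: φ = -56.33167°, λ = +95.64694°
DH-75→INJ3: c = 0.137156 rad, d = 873.85 km
INJ3→CS2: c = 0.065142 rad, d = 415.03 km
Total = 873.85 + 415.03 = 1288.88 km

1289 km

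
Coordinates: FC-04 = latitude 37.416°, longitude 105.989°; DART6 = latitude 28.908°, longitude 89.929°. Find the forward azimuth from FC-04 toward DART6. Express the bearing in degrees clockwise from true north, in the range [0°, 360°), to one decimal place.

242.3°

Δλ = -16.0600°
y = sin Δλ · cos φ₂ = -0.242173
x = cos φ₁ sin φ₂ − sin φ₁ cos φ₂ cos Δλ = -0.127189
θ = atan2(y, x) = -117.7084° → 242.2916° (mod 360°)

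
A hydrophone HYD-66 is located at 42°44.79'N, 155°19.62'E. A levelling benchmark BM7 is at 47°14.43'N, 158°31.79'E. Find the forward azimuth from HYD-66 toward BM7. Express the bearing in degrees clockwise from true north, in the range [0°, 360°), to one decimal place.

HYD-66: φ = +42.74650°, λ = +155.32700°
BM7: φ = +47.24050°, λ = +158.52983°
Δλ = 3.2028°
y = sin Δλ · cos φ₂ = 0.037932
x = cos φ₁ sin φ₂ − sin φ₁ cos φ₂ cos Δλ = 0.079075
θ = atan2(y, x) = 25.6270° → 25.6270° (mod 360°)

25.6°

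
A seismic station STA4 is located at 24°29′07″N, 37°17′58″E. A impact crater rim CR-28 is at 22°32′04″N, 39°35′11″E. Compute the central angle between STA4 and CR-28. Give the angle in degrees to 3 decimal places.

2.864°

STA4: φ = +24.48528°, λ = +37.29944°
CR-28: φ = +22.53444°, λ = +39.58639°
Δφ = -1.9508°,  Δλ = 2.2869°
a = sin²(Δφ/2) + cos φ₁ cos φ₂ sin²(Δλ/2) = 0.000625
c = 2·arcsin(√a) = 0.049987 rad = 2.8641°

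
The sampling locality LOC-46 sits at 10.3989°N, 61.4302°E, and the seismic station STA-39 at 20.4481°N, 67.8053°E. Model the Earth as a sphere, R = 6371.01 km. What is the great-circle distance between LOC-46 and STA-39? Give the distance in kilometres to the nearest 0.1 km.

1309.2 km

Δφ = 10.0492°,  Δλ = 6.3751°
a = sin²(Δφ/2) + cos φ₁ cos φ₂ sin²(Δλ/2) = 0.010520
c = 2·arcsin(√a) = 0.205499 rad = 11.7742°
d = R·c = 6371.01 × 0.205499 = 1309.2 km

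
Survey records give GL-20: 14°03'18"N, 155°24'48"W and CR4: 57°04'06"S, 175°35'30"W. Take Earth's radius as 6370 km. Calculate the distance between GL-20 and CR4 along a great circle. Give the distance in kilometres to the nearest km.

GL-20: φ = +14.05500°, λ = -155.41333°
CR4: φ = -57.06833°, λ = -175.59167°
Δφ = -71.1233°,  Δλ = -20.1783°
a = sin²(Δφ/2) + cos φ₁ cos φ₂ sin²(Δλ/2) = 0.354418
c = 2·arcsin(√a) = 1.275353 rad = 73.0723°
d = R·c = 6370 × 1.275353 = 8124.0 km

8124 km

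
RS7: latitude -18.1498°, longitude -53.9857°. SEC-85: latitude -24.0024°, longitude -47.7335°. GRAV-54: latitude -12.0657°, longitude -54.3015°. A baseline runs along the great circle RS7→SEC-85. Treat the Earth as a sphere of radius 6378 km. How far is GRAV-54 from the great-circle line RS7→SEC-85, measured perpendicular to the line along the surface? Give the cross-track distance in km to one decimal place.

δ₁₃ = central angle RS7→GRAV-54 = 0.106321 rad  (haversine)
θ₁₃ = bearing RS7→GRAV-54 = 357.089°,  θ₁₂ = bearing RS7→SEC-85 = 136.177°
dₓₜ = R·arcsin(sin δ₁₃ · sin(θ₁₃ − θ₁₂)) = 6378·arcsin(0.10612·sin(220.911°)) = -443.613 km
|dₓₜ| = 443.613 km

443.6 km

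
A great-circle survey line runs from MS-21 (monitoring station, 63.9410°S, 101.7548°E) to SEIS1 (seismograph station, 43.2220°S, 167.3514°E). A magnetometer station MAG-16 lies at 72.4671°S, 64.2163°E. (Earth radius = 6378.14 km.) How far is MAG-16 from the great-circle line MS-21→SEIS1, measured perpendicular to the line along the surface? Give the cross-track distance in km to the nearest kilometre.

δ₁₃ = central angle MS-21→MAG-16 = 0.278217 rad  (haversine)
θ₁₃ = bearing MS-21→MAG-16 = 221.939°,  θ₁₂ = bearing MS-21→SEIS1 = 92.621°
dₓₜ = R·arcsin(sin δ₁₃ · sin(θ₁₃ − θ₁₂)) = 6378.14·arcsin(0.27464·sin(129.318°)) = 1365.605 km
|dₓₜ| = 1365.605 km

1366 km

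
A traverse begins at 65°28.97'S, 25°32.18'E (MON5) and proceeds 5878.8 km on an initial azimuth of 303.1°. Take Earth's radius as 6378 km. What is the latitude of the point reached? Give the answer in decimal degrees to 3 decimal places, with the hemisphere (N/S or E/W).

MON5: φ = -65.48283°, λ = +25.53633°
δ = d/R = 5878.8/6378 = 0.921731 rad
φ₂ = arcsin(sin φ₁ cos δ + cos φ₁ sin δ cos θ)
   = arcsin(-0.90984·0.60444 + 0.41497·0.79665·0.54610) = -21.67937°
λ₂ = λ₁ + atan2(sin θ sin δ cos φ₁, cos δ − sin φ₁ sin φ₂) = -20.36701°

21.679°S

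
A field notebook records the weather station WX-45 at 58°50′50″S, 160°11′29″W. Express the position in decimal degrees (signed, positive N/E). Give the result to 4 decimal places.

-58.8472°, -160.1914°

lat: 58.8472° S → -58.8472°
lon: 160.1914° W → -160.1914°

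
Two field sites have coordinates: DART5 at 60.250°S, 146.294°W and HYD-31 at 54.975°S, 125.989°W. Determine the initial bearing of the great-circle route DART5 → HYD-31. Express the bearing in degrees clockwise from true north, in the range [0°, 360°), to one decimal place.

Δλ = 20.3050°
y = sin Δλ · cos φ₂ = 0.199165
x = cos φ₁ sin φ₂ − sin φ₁ cos φ₂ cos Δλ = 0.060972
θ = atan2(y, x) = 72.9787° → 72.9787° (mod 360°)

73.0°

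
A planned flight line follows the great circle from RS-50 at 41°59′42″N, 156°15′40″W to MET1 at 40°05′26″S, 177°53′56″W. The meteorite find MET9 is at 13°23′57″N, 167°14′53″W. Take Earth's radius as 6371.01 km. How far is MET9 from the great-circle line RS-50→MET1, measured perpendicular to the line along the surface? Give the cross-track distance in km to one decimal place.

290.0 km

RS-50: φ = +41.99500°, λ = -156.26111°
MET1: φ = -40.09056°, λ = -177.89889°
MET9: φ = +13.39917°, λ = -167.24806°
δ₁₃ = central angle RS-50→MET9 = 0.526112 rad  (haversine)
θ₁₃ = bearing RS-50→MET9 = 201.666°,  θ₁₂ = bearing RS-50→MET1 = 196.466°
dₓₜ = R·arcsin(sin δ₁₃ · sin(θ₁₃ − θ₁₂)) = 6371.01·arcsin(0.50217·sin(5.199°)) = 290.038 km
|dₓₜ| = 290.038 km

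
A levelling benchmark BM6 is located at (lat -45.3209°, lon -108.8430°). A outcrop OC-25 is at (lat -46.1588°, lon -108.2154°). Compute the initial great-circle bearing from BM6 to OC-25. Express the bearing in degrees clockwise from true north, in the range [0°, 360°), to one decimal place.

152.6°

Δλ = 0.6276°
y = sin Δλ · cos φ₂ = 0.007587
x = cos φ₁ sin φ₂ − sin φ₁ cos φ₂ cos Δλ = -0.014653
θ = atan2(y, x) = 152.6259° → 152.6259° (mod 360°)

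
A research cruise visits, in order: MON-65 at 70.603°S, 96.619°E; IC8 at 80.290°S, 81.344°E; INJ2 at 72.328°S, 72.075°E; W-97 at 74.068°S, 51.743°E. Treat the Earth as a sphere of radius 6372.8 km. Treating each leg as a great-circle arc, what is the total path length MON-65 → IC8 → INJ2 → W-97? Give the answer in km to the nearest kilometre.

MON-65→IC8: c = 0.180451 rad, d = 1149.98 km
IC8→INJ2: c = 0.143709 rad, d = 915.83 km
INJ2→W-97: c = 0.106378 rad, d = 677.93 km
Total = 1149.98 + 915.83 + 677.93 = 2743.74 km

2744 km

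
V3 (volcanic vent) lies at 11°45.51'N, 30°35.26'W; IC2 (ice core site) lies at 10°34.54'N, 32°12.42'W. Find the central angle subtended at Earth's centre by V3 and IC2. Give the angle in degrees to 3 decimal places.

1.981°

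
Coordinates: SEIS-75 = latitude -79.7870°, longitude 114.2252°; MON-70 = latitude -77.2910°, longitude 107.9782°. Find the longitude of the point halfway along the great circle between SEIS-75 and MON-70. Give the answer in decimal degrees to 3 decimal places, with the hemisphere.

110.766°E

Bx = cos φ₂ cos Δλ = 0.218693,  By = cos φ₂ sin Δλ = -0.023939
φₘ = atan2(sin φ₁ + sin φ₂, √((cos φ₁ + Bx)² + By²)) = -78.55539°
λₘ = λ₁ + atan2(By, cos φ₁ + Bx) = 110.76575°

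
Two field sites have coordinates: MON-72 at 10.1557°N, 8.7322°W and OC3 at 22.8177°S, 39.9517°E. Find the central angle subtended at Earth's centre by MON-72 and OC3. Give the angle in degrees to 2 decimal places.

57.95°

Δφ = -32.9734°,  Δλ = 48.6839°
a = sin²(Δφ/2) + cos φ₁ cos φ₂ sin²(Δλ/2) = 0.234683
c = 2·arcsin(√a) = 1.011448 rad = 57.9517°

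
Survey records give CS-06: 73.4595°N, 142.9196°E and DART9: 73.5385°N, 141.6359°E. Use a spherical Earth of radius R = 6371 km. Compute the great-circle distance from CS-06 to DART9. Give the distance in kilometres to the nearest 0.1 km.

Δφ = 0.0790°,  Δλ = -1.2837°
a = sin²(Δφ/2) + cos φ₁ cos φ₂ sin²(Δλ/2) = 0.000011
c = 2·arcsin(√a) = 0.006511 rad = 0.3731°
d = R·c = 6371 × 0.006511 = 41.5 km

41.5 km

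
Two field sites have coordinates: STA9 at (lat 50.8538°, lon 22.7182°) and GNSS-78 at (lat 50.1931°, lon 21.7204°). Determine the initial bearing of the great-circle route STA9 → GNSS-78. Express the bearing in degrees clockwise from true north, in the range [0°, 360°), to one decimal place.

224.2°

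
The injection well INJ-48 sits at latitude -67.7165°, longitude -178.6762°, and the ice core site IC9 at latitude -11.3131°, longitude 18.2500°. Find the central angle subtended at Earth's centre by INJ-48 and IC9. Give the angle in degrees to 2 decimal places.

100.03°

Δφ = 56.4034°,  Δλ = -163.0738°
a = sin²(Δφ/2) + cos φ₁ cos φ₂ sin²(Δλ/2) = 0.587097
c = 2·arcsin(√a) = 1.745884 rad = 100.0318°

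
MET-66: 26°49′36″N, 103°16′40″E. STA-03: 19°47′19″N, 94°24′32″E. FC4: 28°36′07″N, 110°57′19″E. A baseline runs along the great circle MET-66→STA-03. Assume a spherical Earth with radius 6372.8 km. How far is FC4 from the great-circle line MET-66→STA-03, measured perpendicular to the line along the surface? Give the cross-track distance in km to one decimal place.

299.4 km

MET-66: φ = +26.82667°, λ = +103.27778°
STA-03: φ = +19.78861°, λ = +94.40889°
FC4: φ = +28.60194°, λ = +110.95528°
δ₁₃ = central angle MET-66→FC4 = 0.122578 rad  (haversine)
θ₁₃ = bearing MET-66→FC4 = 73.596°,  θ₁₂ = bearing MET-66→STA-03 = 231.006°
dₓₜ = R·arcsin(sin δ₁₃ · sin(θ₁₃ − θ₁₂)) = 6372.8·arcsin(0.12227·sin(-157.410°)) = -299.430 km
|dₓₜ| = 299.430 km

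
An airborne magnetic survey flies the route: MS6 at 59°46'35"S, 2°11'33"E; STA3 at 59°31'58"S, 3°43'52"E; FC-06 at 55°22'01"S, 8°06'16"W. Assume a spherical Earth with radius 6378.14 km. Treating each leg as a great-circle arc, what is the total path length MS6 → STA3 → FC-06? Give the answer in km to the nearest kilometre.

936 km

MS6: φ = -59.77639°, λ = +2.19250°
STA3: φ = -59.53278°, λ = +3.73111°
FC-06: φ = -55.36694°, λ = -8.10444°
MS6→STA3: c = 0.014217 rad, d = 90.68 km
STA3→FC-06: c = 0.132523 rad, d = 845.25 km
Total = 90.68 + 845.25 = 935.93 km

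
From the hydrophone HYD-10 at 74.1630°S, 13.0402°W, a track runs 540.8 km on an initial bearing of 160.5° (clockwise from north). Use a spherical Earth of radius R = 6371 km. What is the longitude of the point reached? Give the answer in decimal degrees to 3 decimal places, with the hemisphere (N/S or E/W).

4.784°W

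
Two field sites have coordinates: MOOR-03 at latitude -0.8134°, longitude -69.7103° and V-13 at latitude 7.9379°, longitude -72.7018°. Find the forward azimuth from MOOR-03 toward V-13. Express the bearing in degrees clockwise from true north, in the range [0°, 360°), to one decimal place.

Δλ = -2.9915°
y = sin Δλ · cos φ₂ = -0.051688
x = cos φ₁ sin φ₂ − sin φ₁ cos φ₂ cos Δλ = 0.152127
θ = atan2(y, x) = -18.7661° → 341.2339° (mod 360°)

341.2°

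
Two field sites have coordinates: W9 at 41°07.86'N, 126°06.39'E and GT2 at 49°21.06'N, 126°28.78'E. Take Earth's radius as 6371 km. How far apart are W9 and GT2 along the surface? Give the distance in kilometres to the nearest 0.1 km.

W9: φ = +41.13100°, λ = +126.10650°
GT2: φ = +49.35100°, λ = +126.47967°
Δφ = 8.2200°,  Δλ = 0.3732°
a = sin²(Δφ/2) + cos φ₁ cos φ₂ sin²(Δλ/2) = 0.005142
c = 2·arcsin(√a) = 0.143539 rad = 8.2242°
d = R·c = 6371 × 0.143539 = 914.5 km

914.5 km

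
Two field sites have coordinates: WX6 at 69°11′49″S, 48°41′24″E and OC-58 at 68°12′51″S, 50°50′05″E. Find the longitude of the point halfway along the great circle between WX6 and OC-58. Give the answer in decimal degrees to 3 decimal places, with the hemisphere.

49.786°E

WX6: φ = -69.19694°, λ = +48.69000°
OC-58: φ = -68.21417°, λ = +50.83472°
Bx = cos φ₂ cos Δλ = 0.370878,  By = cos φ₂ sin Δλ = 0.013889
φₘ = atan2(sin φ₁ + sin φ₂, √((cos φ₁ + Bx)² + By²)) = -68.70895°
λₘ = λ₁ + atan2(By, cos φ₁ + Bx) = 49.78596°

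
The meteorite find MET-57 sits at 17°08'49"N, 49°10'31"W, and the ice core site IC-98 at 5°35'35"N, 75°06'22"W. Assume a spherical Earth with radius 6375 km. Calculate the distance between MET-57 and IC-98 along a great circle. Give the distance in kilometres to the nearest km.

MET-57: φ = +17.14694°, λ = -49.17528°
IC-98: φ = +5.59306°, λ = -75.10611°
Δφ = -11.5539°,  Δλ = -25.9308°
a = sin²(Δφ/2) + cos φ₁ cos φ₂ sin²(Δλ/2) = 0.058004
c = 2·arcsin(√a) = 0.486462 rad = 27.8722°
d = R·c = 6375 × 0.486462 = 3101.2 km

3101 km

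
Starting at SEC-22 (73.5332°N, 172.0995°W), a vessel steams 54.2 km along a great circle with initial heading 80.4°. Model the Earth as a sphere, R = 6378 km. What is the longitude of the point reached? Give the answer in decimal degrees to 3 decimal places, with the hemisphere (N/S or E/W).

δ = d/R = 54.2/6378 = 0.008498 rad
φ₂ = arcsin(sin φ₁ cos δ + cos φ₁ sin δ cos θ)
   = arcsin(0.95898·0.99996 + 0.28346·0.00850·0.16677) = 73.60756°
λ₂ = λ₁ + atan2(sin θ sin δ cos φ₁, cos δ − sin φ₁ sin φ₂) = -170.39816°

170.398°W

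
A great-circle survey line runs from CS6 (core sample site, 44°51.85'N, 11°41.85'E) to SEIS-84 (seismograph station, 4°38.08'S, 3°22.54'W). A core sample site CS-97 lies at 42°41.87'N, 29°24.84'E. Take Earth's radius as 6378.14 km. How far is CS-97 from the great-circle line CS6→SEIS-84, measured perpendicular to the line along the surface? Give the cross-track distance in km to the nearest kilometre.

CS6: φ = +44.86417°, λ = +11.69750°
SEIS-84: φ = -4.63467°, λ = -3.37567°
CS-97: φ = +42.69783°, λ = +29.41400°
δ₁₃ = central angle CS6→CS-97 = 0.225956 rad  (haversine)
θ₁₃ = bearing CS6→CS-97 = 93.381°,  θ₁₂ = bearing CS6→SEIS-84 = 199.396°
dₓₜ = R·arcsin(sin δ₁₃ · sin(θ₁₃ − θ₁₂)) = 6378.14·arcsin(0.22404·sin(-106.015°)) = -1384.328 km
|dₓₜ| = 1384.328 km

1384 km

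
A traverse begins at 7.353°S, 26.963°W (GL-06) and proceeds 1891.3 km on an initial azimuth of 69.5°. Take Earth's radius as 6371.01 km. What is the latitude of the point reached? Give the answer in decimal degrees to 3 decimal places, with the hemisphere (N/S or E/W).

1.191°S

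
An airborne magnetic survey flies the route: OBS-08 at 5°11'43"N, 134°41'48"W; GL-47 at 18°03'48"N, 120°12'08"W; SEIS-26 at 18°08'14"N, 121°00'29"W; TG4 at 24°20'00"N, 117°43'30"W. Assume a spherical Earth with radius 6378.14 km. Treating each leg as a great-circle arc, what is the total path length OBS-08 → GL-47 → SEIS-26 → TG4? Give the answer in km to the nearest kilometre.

2985 km

OBS-08: φ = +5.19528°, λ = -134.69667°
GL-47: φ = +18.06333°, λ = -120.20222°
SEIS-26: φ = +18.13722°, λ = -121.00806°
TG4: φ = +24.33333°, λ = -117.72500°
OBS-08→GL-47: c = 0.333964 rad, d = 2130.07 km
GL-47→SEIS-26: c = 0.013431 rad, d = 85.66 km
SEIS-26→TG4: c = 0.120595 rad, d = 769.17 km
Total = 2130.07 + 85.66 + 769.17 = 2984.90 km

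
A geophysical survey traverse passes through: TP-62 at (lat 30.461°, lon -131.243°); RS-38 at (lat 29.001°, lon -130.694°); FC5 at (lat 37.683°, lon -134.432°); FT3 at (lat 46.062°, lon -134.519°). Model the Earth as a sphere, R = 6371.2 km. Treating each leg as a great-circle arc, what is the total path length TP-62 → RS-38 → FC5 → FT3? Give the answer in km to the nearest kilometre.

TP-62→RS-38: c = 0.026806 rad, d = 170.78 km
RS-38→FC5: c = 0.160992 rad, d = 1025.71 km
FC5→FT3: c = 0.146245 rad, d = 931.76 km
Total = 170.78 + 1025.71 + 931.76 = 2128.25 km

2128 km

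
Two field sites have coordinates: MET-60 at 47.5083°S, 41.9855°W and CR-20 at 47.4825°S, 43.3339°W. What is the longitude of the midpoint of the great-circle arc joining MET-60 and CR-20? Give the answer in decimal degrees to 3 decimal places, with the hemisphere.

42.660°W

Bx = cos φ₂ cos Δλ = 0.675628,  By = cos φ₂ sin Δλ = -0.015903
φₘ = atan2(sin φ₁ + sin φ₂, √((cos φ₁ + Bx)² + By²)) = -47.49738°
λₘ = λ₁ + atan2(By, cos φ₁ + Bx) = -42.65987°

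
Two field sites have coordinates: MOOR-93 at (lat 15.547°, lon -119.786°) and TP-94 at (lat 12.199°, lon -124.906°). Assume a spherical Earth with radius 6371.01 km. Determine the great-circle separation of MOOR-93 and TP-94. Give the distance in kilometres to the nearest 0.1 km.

666.3 km

Δφ = -3.3480°,  Δλ = -5.1200°
a = sin²(Δφ/2) + cos φ₁ cos φ₂ sin²(Δλ/2) = 0.002732
c = 2·arcsin(√a) = 0.104585 rad = 5.9923°
d = R·c = 6371.01 × 0.104585 = 666.3 km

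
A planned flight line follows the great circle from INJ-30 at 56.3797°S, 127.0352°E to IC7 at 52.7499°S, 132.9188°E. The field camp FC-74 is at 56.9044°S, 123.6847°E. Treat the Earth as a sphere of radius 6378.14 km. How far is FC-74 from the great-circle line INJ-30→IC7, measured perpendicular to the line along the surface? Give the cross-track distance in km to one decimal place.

97.0 km

δ₁₃ = central angle INJ-30→FC-74 = 0.033429 rad  (haversine)
θ₁₃ = bearing INJ-30→FC-74 = 252.708°,  θ₁₂ = bearing INJ-30→IC7 = 45.650°
dₓₜ = R·arcsin(sin δ₁₃ · sin(θ₁₃ − θ₁₂)) = 6378.14·arcsin(0.03342·sin(207.057°)) = -96.975 km
|dₓₜ| = 96.975 km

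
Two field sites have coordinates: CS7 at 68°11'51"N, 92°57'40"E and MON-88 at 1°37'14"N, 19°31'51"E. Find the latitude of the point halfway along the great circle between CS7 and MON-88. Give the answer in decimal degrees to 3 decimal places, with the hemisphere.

CS7: φ = +68.19750°, λ = +92.96111°
MON-88: φ = +1.62056°, λ = +19.53083°
Bx = cos φ₂ cos Δλ = 0.285068,  By = cos φ₂ sin Δλ = -0.958090
φₘ = atan2(sin φ₁ + sin φ₂, √((cos φ₁ + Bx)² + By²)) = 39.48086°
λₘ = λ₁ + atan2(By, cos φ₁ + Bx) = 37.37976°

39.481°N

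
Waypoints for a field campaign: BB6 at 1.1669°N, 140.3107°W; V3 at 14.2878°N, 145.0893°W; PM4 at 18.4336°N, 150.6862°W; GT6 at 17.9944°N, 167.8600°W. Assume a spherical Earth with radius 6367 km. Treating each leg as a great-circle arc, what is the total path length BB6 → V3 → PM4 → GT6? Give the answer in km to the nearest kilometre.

4116 km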